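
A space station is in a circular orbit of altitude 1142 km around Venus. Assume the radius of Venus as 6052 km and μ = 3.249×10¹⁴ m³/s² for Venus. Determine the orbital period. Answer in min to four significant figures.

T ≈ 112.1 min

r = 6052 + 1142 = 7194.0 km = 7.1940×10⁶ m.
Kepler's third law: T = 2π√(r³/μ) = 2π√((7.194×10⁶)³ / 3.249×10¹⁴).
r³/μ = 1.146×10⁶ s², so T = 2π × 1.070×10³ = 6.726×10³ s.
Converting: 6.726×10³ s ÷ 60.00 = 112.1 min.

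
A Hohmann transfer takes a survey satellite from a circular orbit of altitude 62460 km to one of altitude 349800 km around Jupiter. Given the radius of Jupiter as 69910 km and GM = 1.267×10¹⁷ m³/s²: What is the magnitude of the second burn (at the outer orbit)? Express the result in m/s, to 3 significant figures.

r₁ = 69910 + 62460 = 132370 km = 1.3237×10⁸ m.
r₂ = 69910 + 349800 = 419710 km = 4.1971×10⁸ m.
Transfer ellipse a_t = (r₁ + r₂)/2 = 2.760×10⁸ m.
At r₁: circular v_c1 = √(μ/r₁) = 30940 m/s; transfer-perijove v_p = √[μ(2/r₁ − 1/a_t)] = 38150 m/s.
At r₂: circular v_c2 = √(μ/r₂) = 17370 m/s; transfer-apojove v_a = √[μ(2/r₂ − 1/a_t)] = 12030 m/s.
Δv₂ = v_c2 − v_a = 5343 m/s.

Δv ≈ 5340 m/s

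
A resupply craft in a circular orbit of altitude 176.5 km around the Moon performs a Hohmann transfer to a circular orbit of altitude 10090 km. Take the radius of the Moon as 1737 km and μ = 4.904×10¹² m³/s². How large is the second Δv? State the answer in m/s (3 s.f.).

Δv ≈ 304 m/s

r₁ = 1737 + 176.5 = 1913.5 km = 1.9135×10⁶ m.
r₂ = 1737 + 10090 = 11827 km = 1.1827×10⁷ m.
Transfer ellipse a_t = (r₁ + r₂)/2 = 6.870×10⁶ m.
At r₁: circular v_c1 = √(μ/r₁) = 1601 m/s; transfer-perilune v_p = √[μ(2/r₁ − 1/a_t)] = 2100 m/s.
At r₂: circular v_c2 = √(μ/r₂) = 643.9 m/s; transfer-apolune v_a = √[μ(2/r₂ − 1/a_t)] = 339.8 m/s.
Δv₂ = v_c2 − v_a = 304.1 m/s.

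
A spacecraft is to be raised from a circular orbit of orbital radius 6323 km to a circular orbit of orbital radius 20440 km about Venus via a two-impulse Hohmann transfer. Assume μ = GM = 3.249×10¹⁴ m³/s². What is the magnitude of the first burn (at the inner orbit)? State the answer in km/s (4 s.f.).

Δv ≈ 1.691 km/s

r₁ = 6323 km = 6.323×10⁶ m.
r₂ = 20440 km = 2.044×10⁷ m.
Transfer ellipse a_t = (r₁ + r₂)/2 = 1.338×10⁷ m.
At r₁: circular v_c1 = √(μ/r₁) = 7168 m/s; transfer-periapsis v_p = √[μ(2/r₁ − 1/a_t)] = 8859 m/s.
Δv₁ = v_p − v_c1 = 1691 m/s.
= 1.691 km/s.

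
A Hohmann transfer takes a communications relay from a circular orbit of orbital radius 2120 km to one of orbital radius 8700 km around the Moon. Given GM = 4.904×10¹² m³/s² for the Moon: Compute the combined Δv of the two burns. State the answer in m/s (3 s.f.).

r₁ = 2120 km = 2.120×10⁶ m.
r₂ = 8700 km = 8.700×10⁶ m.
Transfer ellipse a_t = (r₁ + r₂)/2 = 5.410×10⁶ m.
At r₁: circular v_c1 = √(μ/r₁) = 1521 m/s; transfer-perilune v_p = √[μ(2/r₁ − 1/a_t)] = 1929 m/s.
Δv₁ = v_p − v_c1 = 407.8 m/s.
At r₂: circular v_c2 = √(μ/r₂) = 750.8 m/s; transfer-apolune v_a = √[μ(2/r₂ − 1/a_t)] = 470.0 m/s.
Δv₂ = v_c2 − v_a = 280.8 m/s.
Total Δv = Δv₁ + Δv₂ = 688.6 m/s.

Δv_total ≈ 689 m/s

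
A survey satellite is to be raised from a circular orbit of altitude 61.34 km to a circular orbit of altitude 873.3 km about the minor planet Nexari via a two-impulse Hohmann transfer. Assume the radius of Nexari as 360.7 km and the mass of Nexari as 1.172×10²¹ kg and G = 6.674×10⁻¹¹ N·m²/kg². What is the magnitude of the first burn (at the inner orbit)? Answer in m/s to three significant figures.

μ = GM = 6.674×10⁻¹¹ × 1.172×10²¹ = 7.822×10¹⁰ m³/s².
r₁ = 360.7 + 61.34 = 422.04 km = 4.2204×10⁵ m.
r₂ = 360.7 + 873.3 = 1234.0 km = 1.2340×10⁶ m.
Transfer ellipse a_t = (r₁ + r₂)/2 = 8.280×10⁵ m.
At r₁: circular v_c1 = √(μ/r₁) = 430.5 m/s; transfer-periapsis v_p = √[μ(2/r₁ − 1/a_t)] = 525.6 m/s.
Δv₁ = v_p − v_c1 = 95.05 m/s.

Δv ≈ 95.0 m/s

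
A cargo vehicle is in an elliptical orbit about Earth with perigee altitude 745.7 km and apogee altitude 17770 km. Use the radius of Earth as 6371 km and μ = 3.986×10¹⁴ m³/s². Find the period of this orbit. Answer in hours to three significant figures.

T ≈ 5.40 hours

r_p = 6371 + 745.7 = 7116.7 km = 7.1167×10⁶ m.
r_a = 6371 + 17770 = 24141 km = 2.4141×10⁷ m.
Semi-major axis a = (r_p + r_a)/2 = (7116.7 + 24141)/2 = 15629 km = 1.563×10⁷ m.
By Kepler's third law T = 2π√(a³/μ) = 2π × 3.095×10³ = 1.944×10⁴ s.
= 5.401 hours.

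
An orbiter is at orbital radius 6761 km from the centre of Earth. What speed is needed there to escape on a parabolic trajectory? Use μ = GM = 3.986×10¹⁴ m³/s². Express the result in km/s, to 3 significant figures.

r = 6761 km = 6.761×10⁶ m.
Escape speed v_esc = √(2μ/r) = √(2 × 3.986×10¹⁴ / 6.761×10⁶) = √(1.179×10⁸) = 10860 m/s.
= 10.86 km/s.

v_esc ≈ 10.9 km/s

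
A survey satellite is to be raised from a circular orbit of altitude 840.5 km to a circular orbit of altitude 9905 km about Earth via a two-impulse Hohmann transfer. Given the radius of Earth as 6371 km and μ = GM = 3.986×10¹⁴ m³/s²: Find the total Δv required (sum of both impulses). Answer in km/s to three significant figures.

Δv_total ≈ 2.39 km/s

r₁ = 6371 + 840.5 = 7211.5 km = 7.2115×10⁶ m.
r₂ = 6371 + 9905 = 16276 km = 1.6276×10⁷ m.
Transfer ellipse a_t = (r₁ + r₂)/2 = 1.174×10⁷ m.
At r₁: circular v_c1 = √(μ/r₁) = 7435 m/s; transfer-perigee v_p = √[μ(2/r₁ − 1/a_t)] = 8752 m/s.
Δv₁ = v_p − v_c1 = 1318 m/s.
At r₂: circular v_c2 = √(μ/r₂) = 4949 m/s; transfer-apogee v_a = √[μ(2/r₂ − 1/a_t)] = 3878 m/s.
Δv₂ = v_c2 − v_a = 1071 m/s.
Total Δv = Δv₁ + Δv₂ = 2389 m/s = 2.389 km/s.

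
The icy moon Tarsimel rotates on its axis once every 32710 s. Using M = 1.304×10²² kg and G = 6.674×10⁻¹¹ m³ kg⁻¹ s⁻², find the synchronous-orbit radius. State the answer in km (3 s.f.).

r_sync ≈ 2870 km

μ = GM = 6.674×10⁻¹¹ × 1.304×10²² = 8.703×10¹¹ m³/s².
A synchronous orbit has period T, so by Kepler's third law a = (μT²/4π²)^(1/3).
μT²/4π² = 8.703×10¹¹ × (3.271×10⁴)² / 39.48 = 2.359×10¹⁹ m³.
a = 2.868×10⁶ m = 2867.8 km.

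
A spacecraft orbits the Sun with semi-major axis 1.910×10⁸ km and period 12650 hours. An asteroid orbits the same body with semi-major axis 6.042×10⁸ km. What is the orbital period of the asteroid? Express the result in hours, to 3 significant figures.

Kepler's third law: T² ∝ a³, so T₂ = T₁ (a₂/a₁)^(3/2).
a₂/a₁ = 3.163, (a₂/a₁)^(3/2) = 5.626.
T₂ = 12650 × 5.626 = 71170 hours.

T₂ ≈ 71200 hours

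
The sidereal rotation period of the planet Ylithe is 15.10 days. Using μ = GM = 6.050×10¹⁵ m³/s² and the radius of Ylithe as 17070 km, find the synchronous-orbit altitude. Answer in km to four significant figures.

T = 15.10 days = 1.305×10⁶ s.
A synchronous orbit has period T, so by Kepler's third law a = (μT²/4π²)^(1/3).
μT²/4π² = 6.050×10¹⁵ × (1.305×10⁶)² / 39.48 = 2.608×10²⁶ m³.
a = 6.389×10⁸ m = 6.3894×10⁵ km.
Altitude h = a − R = 6.3894×10⁵ − 17070 = 6.2187×10⁵ km.

h_sync ≈ 6.219×10⁵ km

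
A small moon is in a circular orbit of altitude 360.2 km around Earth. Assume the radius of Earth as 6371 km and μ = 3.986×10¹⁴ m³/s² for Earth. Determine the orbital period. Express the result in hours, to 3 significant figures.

r = 6371 + 360.2 = 6731.2 km = 6.7312×10⁶ m.
Kepler's third law: T = 2π√(r³/μ) = 2π√((6.731×10⁶)³ / 3.986×10¹⁴).
r³/μ = 7.651×10⁵ s², so T = 2π × 8.747×10² = 5.496×10³ s.
Converting: 5.496×10³ s ÷ 3600 = 1.527 hours.

T ≈ 1.53 hours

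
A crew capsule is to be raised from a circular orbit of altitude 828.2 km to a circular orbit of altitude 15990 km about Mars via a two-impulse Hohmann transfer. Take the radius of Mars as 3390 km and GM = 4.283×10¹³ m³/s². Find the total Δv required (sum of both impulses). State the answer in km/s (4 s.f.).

r₁ = 3390 + 828.2 = 4218.2 km = 4.2182×10⁶ m.
r₂ = 3390 + 15990 = 19380 km = 1.9380×10⁷ m.
Transfer ellipse a_t = (r₁ + r₂)/2 = 1.180×10⁷ m.
At r₁: circular v_c1 = √(μ/r₁) = 3186 m/s; transfer-periapsis v_p = √[μ(2/r₁ − 1/a_t)] = 4084 m/s.
Δv₁ = v_p − v_c1 = 897.3 m/s.
At r₂: circular v_c2 = √(μ/r₂) = 1487 m/s; transfer-apoapsis v_a = √[μ(2/r₂ − 1/a_t)] = 888.9 m/s.
Δv₂ = v_c2 − v_a = 597.7 m/s.
Total Δv = Δv₁ + Δv₂ = 1495 m/s = 1.495 km/s.

Δv_total ≈ 1.495 km/s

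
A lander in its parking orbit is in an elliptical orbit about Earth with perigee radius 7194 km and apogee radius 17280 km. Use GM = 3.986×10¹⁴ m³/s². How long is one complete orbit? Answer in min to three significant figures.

T ≈ 225 min

Semi-major axis a = (r_p + r_a)/2 = (7194.0 + 17280)/2 = 12237 km = 1.224×10⁷ m.
By Kepler's third law T = 2π√(a³/μ) = 2π × 2.144×10³ = 1.347×10⁴ s.
= 224.5 min.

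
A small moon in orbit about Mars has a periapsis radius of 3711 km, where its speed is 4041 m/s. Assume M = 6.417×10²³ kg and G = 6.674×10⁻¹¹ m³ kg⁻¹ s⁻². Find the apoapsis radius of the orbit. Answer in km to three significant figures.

μ = GM = 6.674×10⁻¹¹ × 6.417×10²³ = 4.283×10¹³ m³/s².
r_p = 3.711×10⁶ m.
Specific energy ε = v²/2 − μ/r = -3.376×10⁶ J/kg, so a = −μ/(2ε) = 6.343×10⁶ m.
The apsides satisfy r_p + r_a = 2a, so the apoapsis radius is 2a − r_p = 8.976×10⁶ m = 8975.8 km.

apoapsis radius ≈ 8980 km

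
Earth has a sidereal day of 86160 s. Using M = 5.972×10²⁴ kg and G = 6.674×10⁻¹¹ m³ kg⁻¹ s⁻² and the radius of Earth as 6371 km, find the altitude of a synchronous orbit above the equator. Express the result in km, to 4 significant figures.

μ = GM = 6.674×10⁻¹¹ × 5.972×10²⁴ = 3.986×10¹⁴ m³/s².
A synchronous orbit has period T, so by Kepler's third law a = (μT²/4π²)^(1/3).
μT²/4π² = 3.986×10¹⁴ × (8.616×10⁴)² / 39.48 = 7.495×10²² m³.
a = 4.216×10⁷ m = 42162 km.
Altitude h = a − R = 42162 − 6371 = 35791 km.

h_sync ≈ 35790 km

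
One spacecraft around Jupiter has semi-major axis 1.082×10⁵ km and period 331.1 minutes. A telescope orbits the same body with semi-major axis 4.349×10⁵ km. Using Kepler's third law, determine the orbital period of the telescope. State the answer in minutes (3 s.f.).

T₂ ≈ 2670 minutes

Kepler's third law: T² ∝ a³, so T₂ = T₁ (a₂/a₁)^(3/2).
a₂/a₁ = 4.019, (a₂/a₁)^(3/2) = 8.058.
T₂ = 331.1 × 8.058 = 2668 minutes.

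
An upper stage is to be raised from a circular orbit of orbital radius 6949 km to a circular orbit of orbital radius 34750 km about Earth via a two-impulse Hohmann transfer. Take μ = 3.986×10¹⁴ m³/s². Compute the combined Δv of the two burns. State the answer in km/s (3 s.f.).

r₁ = 6949 km = 6.949×10⁶ m.
r₂ = 34750 km = 3.475×10⁷ m.
Transfer ellipse a_t = (r₁ + r₂)/2 = 2.085×10⁷ m.
At r₁: circular v_c1 = √(μ/r₁) = 7574 m/s; transfer-perigee v_p = √[μ(2/r₁ − 1/a_t)] = 9778 m/s.
Δv₁ = v_p − v_c1 = 2204 m/s.
At r₂: circular v_c2 = √(μ/r₂) = 3387 m/s; transfer-apogee v_a = √[μ(2/r₂ − 1/a_t)] = 1955 m/s.
Δv₂ = v_c2 − v_a = 1432 m/s.
Total Δv = Δv₁ + Δv₂ = 3636 m/s = 3.636 km/s.

Δv_total ≈ 3.64 km/s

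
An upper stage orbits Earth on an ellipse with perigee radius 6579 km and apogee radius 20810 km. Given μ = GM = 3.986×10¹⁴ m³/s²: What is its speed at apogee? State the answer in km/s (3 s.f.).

v ≈ 3.03 km/s

Semi-major axis a = (r_p + r_a)/2 = 13694 km = 1.369×10⁷ m.
Vis-viva: v² = μ(2/r − 1/a) = 3.986×10¹⁴ × (9.611×10⁻⁸ − 7.302×10⁻⁸) = 9.202×10⁶ m²/s².
v = 3033 m/s = 3.033 km/s.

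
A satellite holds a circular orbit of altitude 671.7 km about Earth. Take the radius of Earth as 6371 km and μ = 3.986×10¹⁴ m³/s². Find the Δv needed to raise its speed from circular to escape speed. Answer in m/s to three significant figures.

r = 6371 + 671.7 = 7042.7 km = 7.0427×10⁶ m.
Circular speed v_c = √(μ/r) = 7523 m/s.
Escape speed v_esc = √(2μ/r) = √2 × v_c = 10640 m/s.
Δv = v_esc − v_c = 3116 m/s.

Δv ≈ 3120 m/s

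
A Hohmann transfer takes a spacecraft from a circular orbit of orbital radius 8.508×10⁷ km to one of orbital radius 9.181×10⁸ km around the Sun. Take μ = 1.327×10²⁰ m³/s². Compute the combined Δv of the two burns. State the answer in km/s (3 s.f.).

r₁ = 8.508×10⁷ km = 8.508×10¹⁰ m.
r₂ = 9.181×10⁸ km = 9.181×10¹¹ m.
Transfer ellipse a_t = (r₁ + r₂)/2 = 5.016×10¹¹ m.
At r₁: circular v_c1 = √(μ/r₁) = 39490 m/s; transfer-perihelion v_p = √[μ(2/r₁ − 1/a_t)] = 53430 m/s.
Δv₁ = v_p − v_c1 = 13940 m/s.
At r₂: circular v_c2 = √(μ/r₂) = 12020 m/s; transfer-aphelion v_a = √[μ(2/r₂ − 1/a_t)] = 4951 m/s.
Δv₂ = v_c2 − v_a = 7071 m/s.
Total Δv = Δv₁ + Δv₂ = 21010 m/s = 21.01 km/s.

Δv_total ≈ 21.0 km/s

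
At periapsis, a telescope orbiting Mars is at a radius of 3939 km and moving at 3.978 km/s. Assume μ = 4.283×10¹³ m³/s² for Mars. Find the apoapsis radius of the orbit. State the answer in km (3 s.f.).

r_p = 3.939×10⁶ m.
Specific energy ε = v²/2 − μ/r = -2.961×10⁶ J/kg, so a = −μ/(2ε) = 7.232×10⁶ m.
The apsides satisfy r_p + r_a = 2a, so the apoapsis radius is 2a − r_p = 1.053×10⁷ m = 10525 km.

apoapsis radius ≈ 10500 km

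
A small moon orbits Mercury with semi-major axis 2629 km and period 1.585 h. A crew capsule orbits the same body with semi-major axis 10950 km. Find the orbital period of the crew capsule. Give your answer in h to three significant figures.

T₂ ≈ 13.5 h

Kepler's third law: T² ∝ a³, so T₂ = T₁ (a₂/a₁)^(3/2).
a₂/a₁ = 4.165, (a₂/a₁)^(3/2) = 8.500.
T₂ = 1.585 × 8.500 = 13.47 h.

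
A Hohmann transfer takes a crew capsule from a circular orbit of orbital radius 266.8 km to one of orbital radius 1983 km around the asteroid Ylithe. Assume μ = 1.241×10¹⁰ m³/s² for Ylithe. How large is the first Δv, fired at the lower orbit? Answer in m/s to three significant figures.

r₁ = 266.8 km = 2.668×10⁵ m.
r₂ = 1983 km = 1.983×10⁶ m.
Transfer ellipse a_t = (r₁ + r₂)/2 = 1.125×10⁶ m.
At r₁: circular v_c1 = √(μ/r₁) = 215.7 m/s; transfer-periapsis v_p = √[μ(2/r₁ − 1/a_t)] = 286.4 m/s.
Δv₁ = v_p − v_c1 = 70.68 m/s.

Δv ≈ 70.7 m/s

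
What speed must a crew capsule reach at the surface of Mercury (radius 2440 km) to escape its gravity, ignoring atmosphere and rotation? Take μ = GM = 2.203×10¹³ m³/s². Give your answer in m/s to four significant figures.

v_esc ≈ 4249 m/s

r = R = 2.440×10⁶ m.
Escape speed v_esc = √(2μ/r) = √(2 × 2.203×10¹³ / 2.440×10⁶) = √(1.806×10⁷) = 4249 m/s.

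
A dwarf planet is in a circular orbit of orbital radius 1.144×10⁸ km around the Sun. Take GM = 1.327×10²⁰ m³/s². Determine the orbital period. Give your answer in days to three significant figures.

T ≈ 244 days

r = 1.144×10⁸ km = 1.144×10¹¹ m.
Kepler's third law: T = 2π√(r³/μ) = 2π√((1.144×10¹¹)³ / 1.327×10²⁰).
r³/μ = 1.128×10¹³ s², so T = 2π × 3.359×10⁶ = 2.110×10⁷ s.
Converting: 2.110×10⁷ s ÷ 86400 = 244.3 days.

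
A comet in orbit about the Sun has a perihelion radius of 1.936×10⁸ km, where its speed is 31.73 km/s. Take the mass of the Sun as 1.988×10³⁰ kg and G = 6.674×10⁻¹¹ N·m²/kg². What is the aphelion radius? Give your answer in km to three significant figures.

aphelion radius ≈ 5.36×10⁸ km

μ = GM = 6.674×10⁻¹¹ × 1.988×10³⁰ = 1.327×10²⁰ m³/s².
r_p = 1.936×10¹¹ m.
Specific energy ε = v²/2 − μ/r = -1.819×10⁸ J/kg, so a = −μ/(2ε) = 3.646×10¹¹ m.
The apsides satisfy r_p + r_a = 2a, so the aphelion radius is 2a − r_p = 5.357×10¹¹ m = 5.3569×10⁸ km.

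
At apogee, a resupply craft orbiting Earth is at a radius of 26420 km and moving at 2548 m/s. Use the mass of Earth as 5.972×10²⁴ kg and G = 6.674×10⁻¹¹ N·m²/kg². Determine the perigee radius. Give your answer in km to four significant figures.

perigee radius ≈ 7244 km

μ = GM = 6.674×10⁻¹¹ × 5.972×10²⁴ = 3.986×10¹⁴ m³/s².
r_a = 2.642×10⁷ m.
Specific energy ε = v²/2 − μ/r = -1.184×10⁷ J/kg, so a = −μ/(2ε) = 1.683×10⁷ m.
The apsides satisfy r_p + r_a = 2a, so the perigee radius is 2a − r_a = 7.244×10⁶ m = 7243.6 km.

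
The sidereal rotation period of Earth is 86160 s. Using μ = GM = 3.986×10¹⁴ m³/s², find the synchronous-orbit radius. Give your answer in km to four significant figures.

r_sync ≈ 42160 km

A synchronous orbit has period T, so by Kepler's third law a = (μT²/4π²)^(1/3).
μT²/4π² = 3.986×10¹⁴ × (8.616×10⁴)² / 39.48 = 7.495×10²² m³.
a = 4.216×10⁷ m = 42163 km.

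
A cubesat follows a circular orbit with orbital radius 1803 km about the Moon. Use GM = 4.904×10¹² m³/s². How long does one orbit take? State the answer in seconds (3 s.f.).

r = 1803 km = 1.803×10⁶ m.
Kepler's third law: T = 2π√(r³/μ) = 2π√((1.803×10⁶)³ / 4.904×10¹²).
r³/μ = 1.195×10⁶ s², so T = 2π × 1.093×10³ = 6.869×10³ s.

T ≈ 6870 seconds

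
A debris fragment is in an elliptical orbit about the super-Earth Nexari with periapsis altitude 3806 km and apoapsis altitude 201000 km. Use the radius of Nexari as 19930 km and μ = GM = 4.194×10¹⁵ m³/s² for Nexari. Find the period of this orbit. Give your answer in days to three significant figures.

r_p = 19930 + 3806 = 23736 km = 2.3736×10⁷ m.
r_a = 19930 + 201000 = 220930 km = 2.2093×10⁸ m.
Semi-major axis a = (r_p + r_a)/2 = (23736 + 2.2093×10⁵)/2 = 1.2233×10⁵ km = 1.223×10⁸ m.
By Kepler's third law T = 2π√(a³/μ) = 2π × 2.089×10⁴ = 1.313×10⁵ s.
= 1.519 days.

T ≈ 1.52 days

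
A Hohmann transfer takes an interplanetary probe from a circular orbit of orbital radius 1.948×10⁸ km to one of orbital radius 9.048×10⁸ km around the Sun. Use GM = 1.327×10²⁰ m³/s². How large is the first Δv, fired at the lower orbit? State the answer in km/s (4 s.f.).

r₁ = 1.948×10⁸ km = 1.948×10¹¹ m.
r₂ = 9.048×10⁸ km = 9.048×10¹¹ m.
Transfer ellipse a_t = (r₁ + r₂)/2 = 5.498×10¹¹ m.
At r₁: circular v_c1 = √(μ/r₁) = 26100 m/s; transfer-perihelion v_p = √[μ(2/r₁ − 1/a_t)] = 33480 m/s.
Δv₁ = v_p − v_c1 = 7382 m/s.
= 7.382 km/s.

Δv ≈ 7.382 km/s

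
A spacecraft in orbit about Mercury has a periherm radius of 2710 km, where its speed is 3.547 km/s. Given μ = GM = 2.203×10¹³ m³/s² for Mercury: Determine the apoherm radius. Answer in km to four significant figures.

apoherm radius ≈ 9272 km

r_p = 2.710×10⁶ m.
Specific energy ε = v²/2 − μ/r = -1.839×10⁶ J/kg, so a = −μ/(2ε) = 5.991×10⁶ m.
The apsides satisfy r_p + r_a = 2a, so the apoherm radius is 2a − r_p = 9.272×10⁶ m = 9272.3 km.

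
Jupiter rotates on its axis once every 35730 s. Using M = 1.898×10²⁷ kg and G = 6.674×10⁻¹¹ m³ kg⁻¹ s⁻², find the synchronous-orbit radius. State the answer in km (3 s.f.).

μ = GM = 6.674×10⁻¹¹ × 1.898×10²⁷ = 1.267×10¹⁷ m³/s².
A synchronous orbit has period T, so by Kepler's third law a = (μT²/4π²)^(1/3).
μT²/4π² = 1.267×10¹⁷ × (3.573×10⁴)² / 39.48 = 4.096×10²⁴ m³.
a = 1.600×10⁸ m = 1.6000×10⁵ km.

r_sync ≈ 1.60×10⁵ km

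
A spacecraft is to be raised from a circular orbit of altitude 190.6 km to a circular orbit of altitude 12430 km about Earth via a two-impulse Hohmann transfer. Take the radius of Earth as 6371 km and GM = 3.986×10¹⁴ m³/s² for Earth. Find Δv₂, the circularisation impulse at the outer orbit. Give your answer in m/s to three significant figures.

Δv ≈ 1290 m/s

r₁ = 6371 + 190.6 = 6561.6 km = 6.5616×10⁶ m.
r₂ = 6371 + 12430 = 18801 km = 1.8801×10⁷ m.
Transfer ellipse a_t = (r₁ + r₂)/2 = 1.268×10⁷ m.
At r₁: circular v_c1 = √(μ/r₁) = 7794 m/s; transfer-perigee v_p = √[μ(2/r₁ − 1/a_t)] = 9490 m/s.
At r₂: circular v_c2 = √(μ/r₂) = 4604 m/s; transfer-apogee v_a = √[μ(2/r₂ − 1/a_t)] = 3312 m/s.
Δv₂ = v_c2 − v_a = 1292 m/s.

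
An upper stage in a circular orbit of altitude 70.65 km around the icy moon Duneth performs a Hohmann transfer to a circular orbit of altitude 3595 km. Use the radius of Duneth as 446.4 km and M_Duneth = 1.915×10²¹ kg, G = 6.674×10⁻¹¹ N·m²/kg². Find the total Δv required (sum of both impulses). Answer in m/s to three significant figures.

Δv_total ≈ 258 m/s

μ = GM = 6.674×10⁻¹¹ × 1.915×10²¹ = 1.278×10¹¹ m³/s².
r₁ = 446.4 + 70.65 = 517.05 km = 5.1705×10⁵ m.
r₂ = 446.4 + 3595 = 4041.4 km = 4.0414×10⁶ m.
Transfer ellipse a_t = (r₁ + r₂)/2 = 2.279×10⁶ m.
At r₁: circular v_c1 = √(μ/r₁) = 497.2 m/s; transfer-periapsis v_p = √[μ(2/r₁ − 1/a_t)] = 662.0 m/s.
Δv₁ = v_p − v_c1 = 164.9 m/s.
At r₂: circular v_c2 = √(μ/r₂) = 177.8 m/s; transfer-apoapsis v_a = √[μ(2/r₂ − 1/a_t)] = 84.70 m/s.
Δv₂ = v_c2 − v_a = 93.13 m/s.
Total Δv = Δv₁ + Δv₂ = 258.0 m/s.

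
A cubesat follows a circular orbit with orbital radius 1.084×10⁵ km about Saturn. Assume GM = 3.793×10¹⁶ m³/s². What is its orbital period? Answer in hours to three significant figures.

T ≈ 10.1 hours

r = 1.084×10⁵ km = 1.084×10⁸ m.
Kepler's third law: T = 2π√(r³/μ) = 2π√((1.084×10⁸)³ / 3.793×10¹⁶).
r³/μ = 3.358×10⁷ s², so T = 2π × 5.795×10³ = 3.641×10⁴ s.
Converting: 3.641×10⁴ s ÷ 3600 = 10.11 hours.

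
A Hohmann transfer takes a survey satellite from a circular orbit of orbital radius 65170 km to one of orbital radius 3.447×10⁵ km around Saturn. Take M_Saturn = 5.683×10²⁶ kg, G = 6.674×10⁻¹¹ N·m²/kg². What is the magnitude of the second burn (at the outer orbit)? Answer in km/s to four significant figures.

Δv ≈ 4.574 km/s

μ = GM = 6.674×10⁻¹¹ × 5.683×10²⁶ = 3.793×10¹⁶ m³/s².
r₁ = 65170 km = 6.517×10⁷ m.
r₂ = 3.447×10⁵ km = 3.447×10⁸ m.
Transfer ellipse a_t = (r₁ + r₂)/2 = 2.049×10⁸ m.
At r₁: circular v_c1 = √(μ/r₁) = 24120 m/s; transfer-perikrone v_p = √[μ(2/r₁ − 1/a_t)] = 31290 m/s.
At r₂: circular v_c2 = √(μ/r₂) = 10490 m/s; transfer-apokrone v_a = √[μ(2/r₂ − 1/a_t)] = 5915 m/s.
Δv₂ = v_c2 − v_a = 4574 m/s.
= 4.574 km/s.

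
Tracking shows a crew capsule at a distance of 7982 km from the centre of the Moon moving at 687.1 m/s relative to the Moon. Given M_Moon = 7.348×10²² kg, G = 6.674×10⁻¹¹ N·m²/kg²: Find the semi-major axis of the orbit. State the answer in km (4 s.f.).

a ≈ 6481 km

μ = GM = 6.674×10⁻¹¹ × 7.348×10²² = 4.904×10¹² m³/s².
r = 7.982×10⁶ m.
Specific orbital energy ε = v²/2 − μ/r = (687.1)²/2 − 4.904×10¹²/7.982×10⁶ = -3.783×10⁵ J/kg.
Since ε = −μ/(2a), a = −μ/(2ε) = 6.481×10⁶ m = 6481.1 km.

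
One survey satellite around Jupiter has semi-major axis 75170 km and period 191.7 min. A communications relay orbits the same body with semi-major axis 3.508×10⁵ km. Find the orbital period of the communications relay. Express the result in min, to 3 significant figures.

T₂ ≈ 1930 min

Kepler's third law: T² ∝ a³, so T₂ = T₁ (a₂/a₁)^(3/2).
a₂/a₁ = 4.667, (a₂/a₁)^(3/2) = 10.08.
T₂ = 191.7 × 10.08 = 1933 min.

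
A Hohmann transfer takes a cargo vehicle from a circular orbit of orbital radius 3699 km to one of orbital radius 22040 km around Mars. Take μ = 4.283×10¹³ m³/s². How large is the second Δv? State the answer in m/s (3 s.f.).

r₁ = 3699 km = 3.699×10⁶ m.
r₂ = 22040 km = 2.204×10⁷ m.
Transfer ellipse a_t = (r₁ + r₂)/2 = 1.287×10⁷ m.
At r₁: circular v_c1 = √(μ/r₁) = 3403 m/s; transfer-periapsis v_p = √[μ(2/r₁ − 1/a_t)] = 4453 m/s.
At r₂: circular v_c2 = √(μ/r₂) = 1394 m/s; transfer-apoapsis v_a = √[μ(2/r₂ − 1/a_t)] = 747.4 m/s.
Δv₂ = v_c2 − v_a = 646.7 m/s.

Δv ≈ 647 m/s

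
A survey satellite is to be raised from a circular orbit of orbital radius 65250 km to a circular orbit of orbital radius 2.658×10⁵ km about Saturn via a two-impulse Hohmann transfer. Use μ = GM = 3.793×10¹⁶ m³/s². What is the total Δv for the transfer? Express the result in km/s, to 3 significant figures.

r₁ = 65250 km = 6.525×10⁷ m.
r₂ = 2.658×10⁵ km = 2.658×10⁸ m.
Transfer ellipse a_t = (r₁ + r₂)/2 = 1.655×10⁸ m.
At r₁: circular v_c1 = √(μ/r₁) = 24110 m/s; transfer-perikrone v_p = √[μ(2/r₁ − 1/a_t)] = 30550 m/s.
Δv₁ = v_p − v_c1 = 6442 m/s.
At r₂: circular v_c2 = √(μ/r₂) = 11950 m/s; transfer-apokrone v_a = √[μ(2/r₂ − 1/a_t)] = 7500 m/s.
Δv₂ = v_c2 − v_a = 4446 m/s.
Total Δv = Δv₁ + Δv₂ = 10890 m/s = 10.89 km/s.

Δv_total ≈ 10.9 km/s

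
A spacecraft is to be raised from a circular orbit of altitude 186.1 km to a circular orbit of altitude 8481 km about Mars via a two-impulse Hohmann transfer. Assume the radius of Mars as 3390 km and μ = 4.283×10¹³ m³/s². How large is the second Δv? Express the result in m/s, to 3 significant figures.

Δv ≈ 607 m/s

r₁ = 3390 + 186.1 = 3576.1 km = 3.5761×10⁶ m.
r₂ = 3390 + 8481 = 11871 km = 1.1871×10⁷ m.
Transfer ellipse a_t = (r₁ + r₂)/2 = 7.724×10⁶ m.
At r₁: circular v_c1 = √(μ/r₁) = 3461 m/s; transfer-periapsis v_p = √[μ(2/r₁ − 1/a_t)] = 4290 m/s.
At r₂: circular v_c2 = √(μ/r₂) = 1899 m/s; transfer-apoapsis v_a = √[μ(2/r₂ − 1/a_t)] = 1292 m/s.
Δv₂ = v_c2 − v_a = 607.0 m/s.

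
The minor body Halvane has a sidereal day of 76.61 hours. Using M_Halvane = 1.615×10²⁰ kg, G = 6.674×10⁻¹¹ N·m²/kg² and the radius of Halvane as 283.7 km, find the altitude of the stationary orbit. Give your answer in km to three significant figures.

μ = GM = 6.674×10⁻¹¹ × 1.615×10²⁰ = 1.078×10¹⁰ m³/s².
T = 76.61 hours = 2.758×10⁵ s.
A synchronous orbit has period T, so by Kepler's third law a = (μT²/4π²)^(1/3).
μT²/4π² = 1.078×10¹⁰ × (2.758×10⁵)² / 39.48 = 2.077×10¹⁹ m³.
a = 2.749×10⁶ m = 2748.7 km.
Altitude h = a − R = 2748.7 − 283.7 = 2465.0 km.

h_sync ≈ 2460 km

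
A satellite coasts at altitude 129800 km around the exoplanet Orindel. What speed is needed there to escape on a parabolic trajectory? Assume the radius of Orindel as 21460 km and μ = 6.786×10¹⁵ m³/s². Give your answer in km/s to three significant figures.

r = 21460 + 129800 = 151260 km = 1.5126×10⁸ m.
Escape speed v_esc = √(2μ/r) = √(2 × 6.786×10¹⁵ / 1.513×10⁸) = √(8.973×10⁷) = 9472 m/s.
= 9.472 km/s.

v_esc ≈ 9.47 km/s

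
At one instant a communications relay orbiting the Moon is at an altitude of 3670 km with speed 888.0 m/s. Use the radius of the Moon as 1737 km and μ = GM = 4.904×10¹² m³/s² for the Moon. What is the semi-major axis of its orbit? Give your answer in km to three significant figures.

a ≈ 4780 km

r = 1737 + 3670 = 5407.0 km = 5.407×10⁶ m.
Vis-viva rearranged: 1/a = 2/r − v²/μ = 3.699×10⁻⁷ − 1.608×10⁻⁷ = 2.091×10⁻⁷ m⁻¹.
a = 4.783×10⁶ m = 4782.5 km.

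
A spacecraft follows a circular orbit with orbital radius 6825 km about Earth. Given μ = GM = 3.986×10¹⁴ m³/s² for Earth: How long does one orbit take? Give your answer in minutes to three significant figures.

T ≈ 93.5 minutes

r = 6825 km = 6.825×10⁶ m.
Kepler's third law: T = 2π√(r³/μ) = 2π√((6.825×10⁶)³ / 3.986×10¹⁴).
r³/μ = 7.976×10⁵ s², so T = 2π × 8.931×10² = 5.611×10³ s.
Converting: 5.611×10³ s ÷ 60.00 = 93.52 minutes.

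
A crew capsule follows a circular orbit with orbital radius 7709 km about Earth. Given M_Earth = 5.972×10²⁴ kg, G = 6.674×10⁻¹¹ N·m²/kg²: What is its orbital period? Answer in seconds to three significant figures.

μ = GM = 6.674×10⁻¹¹ × 5.972×10²⁴ = 3.986×10¹⁴ m³/s².
r = 7709 km = 7.709×10⁶ m.
Kepler's third law: T = 2π√(r³/μ) = 2π√((7.709×10⁶)³ / 3.986×10¹⁴).
r³/μ = 1.149×10⁶ s², so T = 2π × 1.072×10³ = 6.736×10³ s.

T ≈ 6740 seconds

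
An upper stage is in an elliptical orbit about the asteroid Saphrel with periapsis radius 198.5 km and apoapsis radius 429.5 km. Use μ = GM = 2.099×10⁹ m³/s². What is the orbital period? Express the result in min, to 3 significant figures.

T ≈ 402 min

Semi-major axis a = (r_p + r_a)/2 = (198.50 + 429.50)/2 = 314.00 km = 3.140×10⁵ m.
By Kepler's third law T = 2π√(a³/μ) = 2π × 3.841×10³ = 2.413×10⁴ s.
= 402.2 min.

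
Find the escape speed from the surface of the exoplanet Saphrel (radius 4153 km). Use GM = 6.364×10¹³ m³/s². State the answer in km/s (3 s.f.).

r = R = 4.153×10⁶ m.
Escape speed v_esc = √(2μ/r) = √(2 × 6.364×10¹³ / 4.153×10⁶) = √(3.065×10⁷) = 5536 m/s.
= 5.536 km/s.

v_esc ≈ 5.54 km/s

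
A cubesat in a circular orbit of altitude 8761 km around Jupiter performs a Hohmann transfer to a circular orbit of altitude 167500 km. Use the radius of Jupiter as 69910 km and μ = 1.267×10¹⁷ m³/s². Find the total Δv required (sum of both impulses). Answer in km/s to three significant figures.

Δv_total ≈ 15.9 km/s

r₁ = 69910 + 8761 = 78671 km = 7.8671×10⁷ m.
r₂ = 69910 + 167500 = 237410 km = 2.3741×10⁸ m.
Transfer ellipse a_t = (r₁ + r₂)/2 = 1.580×10⁸ m.
At r₁: circular v_c1 = √(μ/r₁) = 40130 m/s; transfer-perijove v_p = √[μ(2/r₁ − 1/a_t)] = 49190 m/s.
Δv₁ = v_p − v_c1 = 9055 m/s.
At r₂: circular v_c2 = √(μ/r₂) = 23100 m/s; transfer-apojove v_a = √[μ(2/r₂ − 1/a_t)] = 16300 m/s.
Δv₂ = v_c2 − v_a = 6802 m/s.
Total Δv = Δv₁ + Δv₂ = 15860 m/s = 15.86 km/s.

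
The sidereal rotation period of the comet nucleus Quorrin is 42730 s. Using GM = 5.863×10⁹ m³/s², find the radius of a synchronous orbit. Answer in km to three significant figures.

A synchronous orbit has period T, so by Kepler's third law a = (μT²/4π²)^(1/3).
μT²/4π² = 5.863×10⁹ × (4.273×10⁴)² / 39.48 = 2.712×10¹⁷ m³.
a = 6.473×10⁵ m = 647.25 km.

r_sync ≈ 647 km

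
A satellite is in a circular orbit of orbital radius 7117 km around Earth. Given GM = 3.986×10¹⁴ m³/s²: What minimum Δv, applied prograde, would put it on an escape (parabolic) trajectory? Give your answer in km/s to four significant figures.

r = 7117 km = 7.117×10⁶ m.
Circular speed v_c = √(μ/r) = 7484 m/s.
Escape speed v_esc = √(2μ/r) = √2 × v_c = 10580 m/s.
Δv = v_esc − v_c = 3100 m/s = 3.100 km/s.

Δv ≈ 3.100 km/s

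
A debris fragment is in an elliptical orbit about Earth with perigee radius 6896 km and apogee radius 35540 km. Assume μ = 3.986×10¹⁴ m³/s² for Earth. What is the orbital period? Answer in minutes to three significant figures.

T ≈ 513 minutes

Semi-major axis a = (r_p + r_a)/2 = (6896.0 + 35540)/2 = 21218 km = 2.122×10⁷ m.
By Kepler's third law T = 2π√(a³/μ) = 2π × 4.895×10³ = 3.076×10⁴ s.
= 512.6 minutes.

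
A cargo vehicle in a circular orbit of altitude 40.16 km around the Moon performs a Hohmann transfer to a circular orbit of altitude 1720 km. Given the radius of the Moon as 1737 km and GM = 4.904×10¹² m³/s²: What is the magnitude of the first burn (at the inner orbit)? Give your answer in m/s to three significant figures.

r₁ = 1737 + 40.16 = 1777.2 km = 1.7772×10⁶ m.
r₂ = 1737 + 1720 = 3457.0 km = 3.4570×10⁶ m.
Transfer ellipse a_t = (r₁ + r₂)/2 = 2.617×10⁶ m.
At r₁: circular v_c1 = √(μ/r₁) = 1661 m/s; transfer-perilune v_p = √[μ(2/r₁ − 1/a_t)] = 1909 m/s.
Δv₁ = v_p − v_c1 = 248.0 m/s.

Δv ≈ 248 m/s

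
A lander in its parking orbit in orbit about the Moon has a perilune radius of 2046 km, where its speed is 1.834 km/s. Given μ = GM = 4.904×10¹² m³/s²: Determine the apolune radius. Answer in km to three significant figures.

apolune radius ≈ 4810 km

r_p = 2.046×10⁶ m.
Specific energy ε = v²/2 − μ/r = -7.151×10⁵ J/kg, so a = −μ/(2ε) = 3.429×10⁶ m.
The apsides satisfy r_p + r_a = 2a, so the apolune radius is 2a − r_p = 4.812×10⁶ m = 4811.8 km.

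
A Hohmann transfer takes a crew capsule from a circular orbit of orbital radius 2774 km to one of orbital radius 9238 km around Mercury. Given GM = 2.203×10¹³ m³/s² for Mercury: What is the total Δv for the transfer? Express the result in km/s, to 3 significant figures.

Δv_total ≈ 1.17 km/s

r₁ = 2774 km = 2.774×10⁶ m.
r₂ = 9238 km = 9.238×10⁶ m.
Transfer ellipse a_t = (r₁ + r₂)/2 = 6.006×10⁶ m.
At r₁: circular v_c1 = √(μ/r₁) = 2818 m/s; transfer-periherm v_p = √[μ(2/r₁ − 1/a_t)] = 3495 m/s.
Δv₁ = v_p − v_c1 = 676.9 m/s.
At r₂: circular v_c2 = √(μ/r₂) = 1544 m/s; transfer-apoherm v_a = √[μ(2/r₂ − 1/a_t)] = 1049 m/s.
Δv₂ = v_c2 − v_a = 494.8 m/s.
Total Δv = Δv₁ + Δv₂ = 1172 m/s = 1.172 km/s.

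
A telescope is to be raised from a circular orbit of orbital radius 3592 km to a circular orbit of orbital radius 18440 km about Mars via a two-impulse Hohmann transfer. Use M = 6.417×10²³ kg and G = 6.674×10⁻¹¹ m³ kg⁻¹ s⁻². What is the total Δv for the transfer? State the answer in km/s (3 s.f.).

μ = GM = 6.674×10⁻¹¹ × 6.417×10²³ = 4.283×10¹³ m³/s².
r₁ = 3592 km = 3.592×10⁶ m.
r₂ = 18440 km = 1.844×10⁷ m.
Transfer ellipse a_t = (r₁ + r₂)/2 = 1.102×10⁷ m.
At r₁: circular v_c1 = √(μ/r₁) = 3453 m/s; transfer-periapsis v_p = √[μ(2/r₁ − 1/a_t)] = 4467 m/s.
Δv₁ = v_p − v_c1 = 1014 m/s.
At r₂: circular v_c2 = √(μ/r₂) = 1524 m/s; transfer-apoapsis v_a = √[μ(2/r₂ − 1/a_t)] = 870.2 m/s.
Δv₂ = v_c2 − v_a = 653.7 m/s.
Total Δv = Δv₁ + Δv₂ = 1668 m/s = 1.668 km/s.

Δv_total ≈ 1.67 km/s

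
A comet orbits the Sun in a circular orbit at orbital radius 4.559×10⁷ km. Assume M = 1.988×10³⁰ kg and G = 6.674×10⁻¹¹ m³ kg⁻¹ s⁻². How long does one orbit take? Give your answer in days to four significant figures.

μ = GM = 6.674×10⁻¹¹ × 1.988×10³⁰ = 1.327×10²⁰ m³/s².
r = 4.559×10⁷ km = 4.559×10¹⁰ m.
Kepler's third law: T = 2π√(r³/μ) = 2π√((4.559×10¹⁰)³ / 1.327×10²⁰).
r³/μ = 7.142×10¹¹ s², so T = 2π × 8.451×10⁵ = 5.310×10⁶ s.
Converting: 5.310×10⁶ s ÷ 86400 = 61.46 days.

T ≈ 61.46 days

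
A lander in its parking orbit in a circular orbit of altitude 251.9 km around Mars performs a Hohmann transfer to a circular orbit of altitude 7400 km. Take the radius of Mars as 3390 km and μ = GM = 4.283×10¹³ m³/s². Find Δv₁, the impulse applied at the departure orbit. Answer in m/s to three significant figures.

Δv ≈ 764 m/s

r₁ = 3390 + 251.9 = 3641.9 km = 3.6419×10⁶ m.
r₂ = 3390 + 7400 = 10790 km = 1.0790×10⁷ m.
Transfer ellipse a_t = (r₁ + r₂)/2 = 7.216×10⁶ m.
At r₁: circular v_c1 = √(μ/r₁) = 3429 m/s; transfer-periapsis v_p = √[μ(2/r₁ − 1/a_t)] = 4193 m/s.
Δv₁ = v_p − v_c1 = 764.1 m/s.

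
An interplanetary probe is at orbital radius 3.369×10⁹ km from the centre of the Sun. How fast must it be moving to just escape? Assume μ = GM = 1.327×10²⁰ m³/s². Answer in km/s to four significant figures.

r = 3.369×10⁹ km = 3.369×10¹² m.
Escape speed v_esc = √(2μ/r) = √(2 × 1.327×10²⁰ / 3.369×10¹²) = √(7.878×10⁷) = 8876 m/s.
= 8.876 km/s.

v_esc ≈ 8.876 km/s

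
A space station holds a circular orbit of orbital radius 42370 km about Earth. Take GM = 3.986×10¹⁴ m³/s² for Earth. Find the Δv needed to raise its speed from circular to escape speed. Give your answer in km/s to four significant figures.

Δv ≈ 1.270 km/s

r = 42370 km = 4.237×10⁷ m.
Circular speed v_c = √(μ/r) = 3067 m/s.
Escape speed v_esc = √(2μ/r) = √2 × v_c = 4338 m/s.
Δv = v_esc − v_c = 1270 m/s = 1.270 km/s.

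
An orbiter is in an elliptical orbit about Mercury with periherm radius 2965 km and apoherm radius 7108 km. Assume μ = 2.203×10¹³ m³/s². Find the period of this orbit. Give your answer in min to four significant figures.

Semi-major axis a = (r_p + r_a)/2 = (2965.0 + 7108.0)/2 = 5036.5 km = 5.036×10⁶ m.
By Kepler's third law T = 2π√(a³/μ) = 2π × 2.408×10³ = 1.513×10⁴ s.
= 252.2 min.

T ≈ 252.2 min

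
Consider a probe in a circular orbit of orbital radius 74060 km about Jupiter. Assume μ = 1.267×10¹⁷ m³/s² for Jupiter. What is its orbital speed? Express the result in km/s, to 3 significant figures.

r = 74060 km = 7.406×10⁷ m.
For a circular orbit v = √(μ/r) = √(1.267×10¹⁷ / 7.406×10⁷) = √(1.711×10⁹) = 41360 m/s.
That is 41.36 km/s.

v ≈ 41.4 km/s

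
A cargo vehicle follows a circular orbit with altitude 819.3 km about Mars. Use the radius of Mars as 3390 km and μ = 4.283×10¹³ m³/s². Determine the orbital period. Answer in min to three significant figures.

T ≈ 138 min

r = 3390 + 819.3 = 4209.3 km = 4.2093×10⁶ m.
Kepler's third law: T = 2π√(r³/μ) = 2π√((4.209×10⁶)³ / 4.283×10¹³).
r³/μ = 1.741×10⁶ s², so T = 2π × 1.320×10³ = 8.291×10³ s.
Converting: 8.291×10³ s ÷ 60.00 = 138.2 min.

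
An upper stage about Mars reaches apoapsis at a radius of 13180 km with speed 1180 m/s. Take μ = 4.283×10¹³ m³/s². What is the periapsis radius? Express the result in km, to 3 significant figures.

periapsis radius ≈ 3590 km

r_a = 1.318×10⁷ m.
Specific energy ε = v²/2 − μ/r = -2.553×10⁶ J/kg, so a = −μ/(2ε) = 8.387×10⁶ m.
The apsides satisfy r_p + r_a = 2a, so the periapsis radius is 2a − r_a = 3.594×10⁶ m = 3593.6 km.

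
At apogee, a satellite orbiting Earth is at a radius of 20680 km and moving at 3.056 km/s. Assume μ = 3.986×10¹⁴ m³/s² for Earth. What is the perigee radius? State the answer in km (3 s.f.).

perigee radius ≈ 6610 km

r_a = 2.068×10⁷ m.
Specific energy ε = v²/2 − μ/r = -1.461×10⁷ J/kg, so a = −μ/(2ε) = 1.365×10⁷ m.
The apsides satisfy r_p + r_a = 2a, so the perigee radius is 2a − r_a = 6.612×10⁶ m = 6611.8 km.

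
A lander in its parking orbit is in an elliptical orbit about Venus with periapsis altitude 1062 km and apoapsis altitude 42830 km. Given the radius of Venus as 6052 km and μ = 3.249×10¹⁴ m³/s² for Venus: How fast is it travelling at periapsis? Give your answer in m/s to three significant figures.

v ≈ 8930 m/s

r_p = 6052 + 1062 = 7114.0 km = 7.1140×10⁶ m.
r_a = 6052 + 42830 = 48882 km = 4.8882×10⁷ m.
Semi-major axis a = (r_p + r_a)/2 = 27998 km = 2.800×10⁷ m.
Vis-viva: v² = μ(2/r − 1/a) = 3.249×10¹⁴ × (2.811×10⁻⁷ − 3.572×10⁻⁸) = 7.974×10⁷ m²/s².
v = 8930 m/s.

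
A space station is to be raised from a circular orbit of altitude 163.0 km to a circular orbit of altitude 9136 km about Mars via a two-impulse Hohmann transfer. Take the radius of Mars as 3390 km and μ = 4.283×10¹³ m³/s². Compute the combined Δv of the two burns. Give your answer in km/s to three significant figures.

r₁ = 3390 + 163.0 = 3553.0 km = 3.5530×10⁶ m.
r₂ = 3390 + 9136 = 12526 km = 1.2526×10⁷ m.
Transfer ellipse a_t = (r₁ + r₂)/2 = 8.040×10⁶ m.
At r₁: circular v_c1 = √(μ/r₁) = 3472 m/s; transfer-periapsis v_p = √[μ(2/r₁ − 1/a_t)] = 4334 m/s.
Δv₁ = v_p − v_c1 = 861.8 m/s.
At r₂: circular v_c2 = √(μ/r₂) = 1849 m/s; transfer-apoapsis v_a = √[μ(2/r₂ − 1/a_t)] = 1229 m/s.
Δv₂ = v_c2 − v_a = 619.9 m/s.
Total Δv = Δv₁ + Δv₂ = 1482 m/s = 1.482 km/s.

Δv_total ≈ 1.48 km/s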